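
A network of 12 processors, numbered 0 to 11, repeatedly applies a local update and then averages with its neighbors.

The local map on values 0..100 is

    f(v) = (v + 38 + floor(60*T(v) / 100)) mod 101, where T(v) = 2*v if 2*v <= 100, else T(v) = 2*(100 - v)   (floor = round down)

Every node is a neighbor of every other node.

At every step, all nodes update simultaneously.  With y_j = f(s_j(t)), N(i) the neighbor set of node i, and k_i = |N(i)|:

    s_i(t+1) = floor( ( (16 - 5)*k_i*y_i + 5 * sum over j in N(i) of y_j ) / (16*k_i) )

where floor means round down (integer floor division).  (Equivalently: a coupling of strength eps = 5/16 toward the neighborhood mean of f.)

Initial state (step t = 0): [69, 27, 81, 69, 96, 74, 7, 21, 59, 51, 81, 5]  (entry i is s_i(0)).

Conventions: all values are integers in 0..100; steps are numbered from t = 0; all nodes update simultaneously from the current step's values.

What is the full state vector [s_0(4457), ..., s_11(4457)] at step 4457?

Answer: [41, 41, 41, 41, 44, 41, 41, 41, 41, 41, 41, 41]
Key observation: The state at step 11, [41, 41, 41, 41, 44, 41, 41, 41, 41, 41, 41, 41], reappears at step 17: the system is in a cycle of period 6 from step 11 on.  Therefore the state at step 4457 equals the state at step 11 + ((4457 - 11) mod 6) = 11, which is [41, 41, 41, 41, 44, 41, 41, 41, 41, 41, 41, 41].

Derivation:
t=0: [69, 27, 81, 69, 96, 74, 7, 21, 59, 51, 81, 5]
t=1: [45, 81, 43, 45, 41, 45, 52, 72, 47, 47, 43, 49]
t=2: [36, 39, 33, 36, 30, 36, 43, 40, 39, 39, 33, 41]
t=3: [16, 20, 12, 16, 8, 16, 26, 22, 20, 20, 12, 23]
t=4: [74, 80, 68, 74, 62, 74, 88, 82, 80, 80, 68, 84]
t=5: [41, 41, 42, 41, 43, 41, 39, 40, 41, 41, 42, 40]
t=6: [26, 26, 28, 26, 29, 26, 23, 25, 26, 26, 28, 25]
t=7: [92, 92, 94, 92, 29, 92, 87, 90, 92, 92, 94, 90]
t=8: [37, 37, 37, 37, 11, 37, 37, 37, 37, 37, 37, 37]
t=9: [19, 19, 19, 19, 48, 19, 19, 19, 19, 19, 19, 19]
t=10: [77, 77, 77, 77, 53, 77, 77, 77, 77, 77, 77, 77]
t=11: [41, 41, 41, 41, 44, 41, 41, 41, 41, 41, 41, 41]
t=12: [27, 27, 27, 27, 31, 27, 27, 27, 27, 27, 27, 27]
t=13: [94, 94, 94, 94, 33, 94, 94, 94, 94, 94, 94, 94]
t=14: [37, 37, 37, 37, 18, 37, 37, 37, 37, 37, 37, 37]
t=15: [19, 19, 19, 19, 58, 19, 19, 19, 19, 19, 19, 19]
t=16: [78, 78, 78, 78, 55, 78, 78, 78, 78, 78, 78, 78]
t=17: [41, 41, 41, 41, 44, 41, 41, 41, 41, 41, 41, 41]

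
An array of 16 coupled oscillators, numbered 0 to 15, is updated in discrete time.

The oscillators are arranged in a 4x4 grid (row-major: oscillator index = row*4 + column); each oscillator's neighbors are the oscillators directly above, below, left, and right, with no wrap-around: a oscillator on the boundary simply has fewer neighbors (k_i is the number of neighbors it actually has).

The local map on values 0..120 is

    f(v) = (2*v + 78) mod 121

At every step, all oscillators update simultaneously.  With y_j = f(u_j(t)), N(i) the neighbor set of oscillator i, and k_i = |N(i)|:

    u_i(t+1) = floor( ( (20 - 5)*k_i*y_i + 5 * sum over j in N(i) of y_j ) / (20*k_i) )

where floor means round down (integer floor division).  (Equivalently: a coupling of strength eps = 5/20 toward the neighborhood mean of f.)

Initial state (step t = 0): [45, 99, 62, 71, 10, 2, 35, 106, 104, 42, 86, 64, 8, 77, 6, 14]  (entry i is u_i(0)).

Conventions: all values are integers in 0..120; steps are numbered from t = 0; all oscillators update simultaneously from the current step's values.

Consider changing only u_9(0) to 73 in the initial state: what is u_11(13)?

Simulating step by step:
t=0: [45, 99, 62, 71, 10, 2, 35, 106, 104, 73, 86, 64, 8, 77, 6, 14]
t=1: [51, 43, 74, 90, 87, 77, 33, 53, 57, 92, 25, 77, 89, 107, 86, 101]
t=2: [50, 55, 85, 33, 27, 89, 35, 59, 56, 29, 15, 92, 25, 41, 13, 43]
t=3: [52, 56, 14, 27, 19, 18, 32, 62, 54, 25, 91, 33, 18, 39, 93, 47]
t=4: [68, 75, 87, 31, 107, 98, 35, 65, 68, 19, 18, 29, 98, 38, 25, 43]
t=5: [89, 91, 20, 26, 55, 42, 35, 70, 86, 104, 95, 31, 39, 37, 21, 35]
t=6: [21, 27, 93, 33, 55, 40, 37, 77, 18, 39, 32, 26, 31, 39, 97, 37]
t=7: [99, 23, 21, 33, 72, 36, 35, 88, 95, 39, 22, 20, 32, 33, 29, 28]
t=8: [38, 17, 94, 33, 83, 32, 30, 23, 32, 31, 12, 90, 21, 23, 14, 26]
t=9: [39, 90, 30, 20, 7, 25, 22, 6, 27, 23, 86, 21, 93, 22, 89, 22]
t=10: [39, 16, 24, 101, 73, 12, 8, 87, 18, 3, 14, 98, 18, 4, 11, 17]
t=11: [52, 94, 23, 30, 98, 100, 84, 21, 110, 88, 98, 43, 110, 89, 100, 100]
t=12: [52, 26, 6, 28, 36, 31, 14, 95, 50, 17, 29, 47, 50, 19, 33, 36]
t=13: [50, 20, 78, 24, 33, 30, 88, 33, 59, 96, 29, 44, 64, 103, 30, 31]

Answer: u_11(13) = 44
Key observation: This trace re-runs the system from the modified initial state.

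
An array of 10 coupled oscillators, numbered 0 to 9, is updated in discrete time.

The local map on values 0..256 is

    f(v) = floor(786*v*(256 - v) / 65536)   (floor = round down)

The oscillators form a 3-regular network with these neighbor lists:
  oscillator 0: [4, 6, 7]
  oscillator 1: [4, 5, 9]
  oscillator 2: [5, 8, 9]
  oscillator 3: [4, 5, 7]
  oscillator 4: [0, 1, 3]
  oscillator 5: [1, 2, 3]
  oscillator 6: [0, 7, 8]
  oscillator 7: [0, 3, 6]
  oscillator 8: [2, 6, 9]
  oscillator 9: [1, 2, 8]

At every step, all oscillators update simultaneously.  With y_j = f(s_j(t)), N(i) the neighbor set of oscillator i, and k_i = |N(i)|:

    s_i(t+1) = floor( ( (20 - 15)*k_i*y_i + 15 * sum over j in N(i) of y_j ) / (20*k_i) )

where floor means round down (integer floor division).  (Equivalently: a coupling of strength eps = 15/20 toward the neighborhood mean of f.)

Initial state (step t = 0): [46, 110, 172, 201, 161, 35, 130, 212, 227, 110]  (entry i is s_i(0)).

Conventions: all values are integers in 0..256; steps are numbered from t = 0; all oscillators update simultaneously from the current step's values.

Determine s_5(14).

Answer: s_5(14) = 190

Derivation:
t=0: [46, 110, 172, 201, 161, 35, 130, 212, 227, 110]
t=1: [151, 164, 133, 129, 155, 147, 125, 138, 159, 158]
t=2: [192, 186, 189, 192, 188, 191, 191, 194, 190, 186]
t=3: [148, 153, 151, 148, 150, 150, 147, 146, 151, 153]
t=4: [191, 189, 189, 190, 190, 190, 191, 191, 190, 189]
t=5: [148, 150, 150, 149, 149, 150, 148, 148, 150, 150]
t=6: [191, 190, 190, 190, 190, 190, 190, 191, 190, 190]
t=7: [149, 150, 150, 149, 149, 150, 149, 149, 150, 150]
t=8: [191, 190, 190, 190, 190, 190, 190, 191, 190, 190]
t=9: [149, 150, 150, 149, 149, 150, 149, 149, 150, 150]
t=10: [191, 190, 190, 190, 190, 190, 190, 191, 190, 190]
t=11: [149, 150, 150, 149, 149, 150, 149, 149, 150, 150]
t=12: [191, 190, 190, 190, 190, 190, 190, 191, 190, 190]
t=13: [149, 150, 150, 149, 149, 150, 149, 149, 150, 150]
t=14: [191, 190, 190, 190, 190, 190, 190, 191, 190, 190]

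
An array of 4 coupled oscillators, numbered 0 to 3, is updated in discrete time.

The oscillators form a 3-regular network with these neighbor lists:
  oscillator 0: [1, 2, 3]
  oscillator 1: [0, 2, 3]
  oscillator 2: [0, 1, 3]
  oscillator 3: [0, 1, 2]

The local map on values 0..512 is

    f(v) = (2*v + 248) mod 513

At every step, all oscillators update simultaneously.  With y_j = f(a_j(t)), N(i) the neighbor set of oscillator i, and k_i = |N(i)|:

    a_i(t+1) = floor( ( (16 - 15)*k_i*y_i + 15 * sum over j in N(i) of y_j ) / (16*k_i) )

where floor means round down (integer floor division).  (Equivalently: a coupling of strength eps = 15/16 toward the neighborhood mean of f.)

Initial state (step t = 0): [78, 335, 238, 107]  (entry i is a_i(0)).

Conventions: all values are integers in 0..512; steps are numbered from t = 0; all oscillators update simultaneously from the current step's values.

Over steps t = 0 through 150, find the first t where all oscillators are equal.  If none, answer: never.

Answer: 10
Key observation: Synchronization is absorbing here: once all oscillators are equal they stay equal, and step 10 is the first all-equal step.

Derivation:
t=0: [78, 335, 238, 107]  (not all equal)
t=1: [362, 361, 410, 347]  (not all equal)
t=2: [318, 319, 422, 326]  (not all equal)
t=3: [281, 280, 357, 277]  (not all equal)
t=4: [341, 341, 303, 343]  (not all equal)
t=5: [394, 394, 413, 393]  (not all equal)
t=6: [21, 21, 11, 21]  (not all equal)
t=7: [283, 283, 288, 283]  (not all equal)
t=8: [304, 304, 301, 304]  (not all equal)
t=9: [341, 341, 342, 341]  (not all equal)
t=10: [417, 417, 417, 417]  (all equal)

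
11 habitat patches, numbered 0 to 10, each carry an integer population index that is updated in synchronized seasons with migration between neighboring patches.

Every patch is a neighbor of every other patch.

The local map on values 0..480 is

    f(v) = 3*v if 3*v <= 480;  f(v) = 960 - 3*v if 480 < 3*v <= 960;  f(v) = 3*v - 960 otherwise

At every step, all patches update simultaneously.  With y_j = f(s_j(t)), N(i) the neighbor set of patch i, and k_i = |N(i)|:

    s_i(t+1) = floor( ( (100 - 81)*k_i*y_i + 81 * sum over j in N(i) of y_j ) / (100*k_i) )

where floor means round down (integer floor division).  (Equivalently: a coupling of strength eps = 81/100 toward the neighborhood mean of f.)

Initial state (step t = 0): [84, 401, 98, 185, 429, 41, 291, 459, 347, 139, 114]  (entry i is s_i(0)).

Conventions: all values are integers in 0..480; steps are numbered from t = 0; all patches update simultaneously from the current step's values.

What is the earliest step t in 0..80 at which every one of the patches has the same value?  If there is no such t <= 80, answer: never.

Simulating step by step:
t=0: [84, 401, 98, 185, 429, 41, 291, 459, 347, 139, 114]  (not all equal)
t=1: [269, 268, 274, 286, 277, 255, 251, 287, 250, 287, 279]  (not all equal)
t=2: [147, 147, 145, 141, 144, 151, 153, 141, 153, 141, 143]  (not all equal)
t=3: [438, 438, 437, 436, 437, 439, 440, 436, 440, 436, 437]  (not all equal)
t=4: [353, 353, 352, 352, 352, 353, 353, 352, 353, 352, 352]  (not all equal)
t=5: [97, 97, 97, 97, 97, 97, 97, 97, 97, 97, 97]  (all equal)

Answer: 5
Key observation: Synchronization is absorbing here: once all patches are equal they stay equal, and step 5 is the first all-equal step.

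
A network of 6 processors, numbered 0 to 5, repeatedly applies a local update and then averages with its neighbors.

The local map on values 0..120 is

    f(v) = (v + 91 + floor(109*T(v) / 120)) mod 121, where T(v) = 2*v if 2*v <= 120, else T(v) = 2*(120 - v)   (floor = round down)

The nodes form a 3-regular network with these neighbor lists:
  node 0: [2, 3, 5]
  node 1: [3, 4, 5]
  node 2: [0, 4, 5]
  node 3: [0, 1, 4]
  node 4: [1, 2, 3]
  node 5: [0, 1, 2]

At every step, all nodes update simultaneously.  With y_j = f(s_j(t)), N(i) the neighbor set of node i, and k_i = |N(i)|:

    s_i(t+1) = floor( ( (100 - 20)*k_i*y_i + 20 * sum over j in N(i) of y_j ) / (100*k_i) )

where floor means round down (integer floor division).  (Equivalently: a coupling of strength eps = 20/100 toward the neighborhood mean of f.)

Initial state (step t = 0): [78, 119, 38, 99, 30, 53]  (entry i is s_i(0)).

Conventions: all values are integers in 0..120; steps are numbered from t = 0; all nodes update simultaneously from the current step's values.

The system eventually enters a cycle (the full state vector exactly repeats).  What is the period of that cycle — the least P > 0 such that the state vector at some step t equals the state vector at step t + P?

Answer: 4
Key observation: The state at step 25, [103, 97, 97, 97, 31, 103], reappears at step 29 — and no state repeats earlier — so the cycle the system enters has period 4.

Derivation:
t=0: [78, 119, 38, 99, 30, 53]
t=1: [22, 90, 73, 95, 61, 106]
t=2: [39, 106, 15, 98, 29, 90]
t=3: [78, 98, 25, 101, 55, 104]
t=4: [18, 99, 39, 91, 19, 92]
t=5: [36, 102, 73, 100, 38, 103]
t=6: [71, 102, 22, 101, 76, 94]
t=7: [23, 97, 33, 91, 19, 98]
t=8: [46, 102, 60, 101, 37, 99]
t=9: [94, 102, 33, 102, 74, 100]
t=10: [106, 97, 64, 97, 22, 103]
t=11: [95, 102, 26, 102, 40, 97]
t=12: [105, 102, 54, 102, 82, 103]
t=13: [95, 97, 14, 96, 13, 96]
t=14: [103, 101, 22, 102, 19, 102]
t=15: [98, 99, 40, 98, 34, 99]
t=16: [105, 104, 84, 104, 71, 105]
t=17: [103, 96, 109, 96, 28, 103]
t=18: [103, 104, 95, 104, 59, 103]
t=19: [103, 97, 102, 97, 33, 103]
t=20: [103, 104, 101, 104, 70, 103]
t=21: [103, 96, 98, 96, 27, 103]
t=22: [103, 104, 102, 104, 58, 103]
t=23: [103, 96, 97, 96, 30, 103]
t=24: [103, 104, 103, 104, 64, 103]
t=25: [103, 97, 97, 97, 31, 103]
t=26: [103, 104, 103, 104, 67, 103]
t=27: [103, 96, 96, 96, 30, 103]
t=28: [103, 104, 104, 104, 65, 103]
t=29: [103, 97, 97, 97, 31, 103]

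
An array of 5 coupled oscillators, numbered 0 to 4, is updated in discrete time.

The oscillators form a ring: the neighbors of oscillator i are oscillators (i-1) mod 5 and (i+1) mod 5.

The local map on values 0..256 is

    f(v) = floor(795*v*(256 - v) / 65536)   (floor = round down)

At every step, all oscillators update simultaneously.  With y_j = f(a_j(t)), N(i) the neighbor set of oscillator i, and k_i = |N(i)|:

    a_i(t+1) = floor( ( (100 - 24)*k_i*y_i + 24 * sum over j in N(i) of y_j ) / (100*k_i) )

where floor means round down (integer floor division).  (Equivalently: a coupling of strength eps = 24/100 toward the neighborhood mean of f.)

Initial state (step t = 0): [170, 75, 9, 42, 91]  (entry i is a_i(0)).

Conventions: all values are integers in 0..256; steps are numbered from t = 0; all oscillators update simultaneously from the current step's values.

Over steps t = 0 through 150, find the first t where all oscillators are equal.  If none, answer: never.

Simulating step by step:
t=0: [170, 75, 9, 42, 91]  (not all equal)
t=1: [176, 149, 52, 107, 172]  (not all equal)
t=2: [173, 182, 143, 183, 176]  (not all equal)
t=3: [172, 168, 187, 167, 169]  (not all equal)
t=4: [175, 175, 161, 176, 177]  (not all equal)
t=5: [170, 172, 181, 171, 169]  (not all equal)
t=6: [176, 173, 166, 174, 177]  (not all equal)
t=7: [170, 174, 179, 173, 169]  (not all equal)
t=8: [176, 172, 168, 173, 177]  (not all equal)
t=9: [170, 174, 177, 174, 169]  (not all equal)
t=10: [176, 173, 169, 173, 177]  (not all equal)
t=11: [170, 174, 177, 173, 169]  (not all equal)
t=12: [176, 173, 170, 173, 177]  (not all equal)
t=13: [170, 173, 176, 173, 169]  (not all equal)
t=14: [176, 173, 170, 174, 177]  (not all equal)
t=15: [170, 173, 176, 173, 169]  (not all equal)

Answer: never
Key observation: The state at step 13 reappears at step 15 — the system is in a cycle of period 2 from step 13 on.  No step 0..15 is synchronized, and the cycle repeats forever, so no step up to 150 (or ever) has all oscillators equal.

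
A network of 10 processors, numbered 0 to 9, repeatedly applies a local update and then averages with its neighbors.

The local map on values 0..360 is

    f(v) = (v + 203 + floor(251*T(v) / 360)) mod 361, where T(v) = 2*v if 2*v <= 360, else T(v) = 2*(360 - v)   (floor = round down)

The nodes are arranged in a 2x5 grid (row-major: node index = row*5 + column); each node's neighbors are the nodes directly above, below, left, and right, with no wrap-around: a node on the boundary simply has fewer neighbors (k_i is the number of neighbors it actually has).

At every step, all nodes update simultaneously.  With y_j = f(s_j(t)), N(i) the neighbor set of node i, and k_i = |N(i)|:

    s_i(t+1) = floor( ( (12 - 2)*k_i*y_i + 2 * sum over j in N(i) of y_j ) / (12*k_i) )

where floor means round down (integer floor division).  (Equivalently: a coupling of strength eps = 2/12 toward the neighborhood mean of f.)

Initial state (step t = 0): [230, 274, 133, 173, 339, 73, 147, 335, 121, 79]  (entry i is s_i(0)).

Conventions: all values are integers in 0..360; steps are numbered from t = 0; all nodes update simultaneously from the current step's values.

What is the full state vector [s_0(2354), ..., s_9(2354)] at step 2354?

Answer: [246, 246, 246, 246, 246, 246, 246, 246, 246, 246]
Key observation: The state at step 7, [246, 246, 246, 246, 246, 246, 246, 246, 246, 246], reappears at step 8: the system is in a cycle of period 1 from step 7 on.  Therefore the state at step 2354 equals the state at step 7 + ((2354 - 7) mod 1) = 7, which is [246, 246, 246, 246, 246, 246, 246, 246, 246, 246].

Derivation:
t=0: [230, 274, 133, 173, 339, 73, 147, 335, 121, 79]
t=1: [231, 229, 172, 241, 198, 50, 186, 202, 136, 54]
t=2: [257, 253, 253, 244, 269, 311, 271, 258, 186, 312]
t=3: [240, 243, 244, 247, 236, 224, 236, 243, 264, 225]
t=4: [249, 248, 247, 245, 250, 254, 250, 247, 240, 253]
t=5: [244, 245, 246, 246, 245, 243, 245, 246, 248, 244]
t=6: [247, 246, 246, 246, 246, 247, 247, 246, 246, 246]
t=7: [246, 246, 246, 246, 246, 246, 246, 246, 246, 246]
t=8: [246, 246, 246, 246, 246, 246, 246, 246, 246, 246]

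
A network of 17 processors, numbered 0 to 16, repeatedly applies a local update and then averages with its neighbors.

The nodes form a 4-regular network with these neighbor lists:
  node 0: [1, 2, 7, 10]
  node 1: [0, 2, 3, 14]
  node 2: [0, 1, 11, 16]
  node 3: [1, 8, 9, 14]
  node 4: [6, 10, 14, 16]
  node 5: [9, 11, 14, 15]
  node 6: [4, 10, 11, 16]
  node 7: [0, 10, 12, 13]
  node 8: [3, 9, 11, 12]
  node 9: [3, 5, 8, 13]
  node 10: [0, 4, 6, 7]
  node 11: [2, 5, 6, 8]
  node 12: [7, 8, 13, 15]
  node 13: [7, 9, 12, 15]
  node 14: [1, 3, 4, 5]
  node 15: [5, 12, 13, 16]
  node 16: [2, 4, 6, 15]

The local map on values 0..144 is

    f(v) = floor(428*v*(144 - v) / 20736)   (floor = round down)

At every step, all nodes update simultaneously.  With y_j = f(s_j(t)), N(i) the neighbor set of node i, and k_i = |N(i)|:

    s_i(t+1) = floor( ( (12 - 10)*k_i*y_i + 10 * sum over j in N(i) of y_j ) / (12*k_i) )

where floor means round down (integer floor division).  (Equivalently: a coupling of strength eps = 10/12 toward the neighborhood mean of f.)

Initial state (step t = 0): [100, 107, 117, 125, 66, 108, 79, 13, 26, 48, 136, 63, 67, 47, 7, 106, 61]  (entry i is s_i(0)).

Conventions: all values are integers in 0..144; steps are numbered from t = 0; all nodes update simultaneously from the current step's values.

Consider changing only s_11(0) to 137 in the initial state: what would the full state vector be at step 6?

Simulating step by step:
t=0: [100, 107, 117, 125, 66, 108, 79, 13, 26, 48, 136, 137, 67, 47, 7, 106, 61]
t=1: [57, 59, 72, 61, 69, 58, 69, 70, 66, 75, 73, 68, 74, 82, 69, 93, 92]
t=2: [104, 104, 103, 105, 104, 103, 104, 104, 105, 104, 105, 105, 103, 103, 104, 101, 103]
t=3: [85, 85, 85, 84, 85, 85, 85, 85, 84, 85, 84, 85, 86, 86, 85, 87, 86]
t=4: [103, 103, 102, 103, 103, 102, 103, 102, 103, 103, 103, 103, 102, 102, 103, 102, 102]
t=5: [87, 87, 87, 87, 87, 87, 87, 87, 87, 87, 87, 87, 87, 87, 87, 88, 87]
t=6: [102, 102, 102, 102, 102, 101, 102, 102, 102, 102, 102, 102, 101, 101, 102, 101, 101]

Answer: [102, 102, 102, 102, 102, 101, 102, 102, 102, 102, 102, 102, 101, 101, 102, 101, 101]
Key observation: This trace re-runs the system from the modified initial state.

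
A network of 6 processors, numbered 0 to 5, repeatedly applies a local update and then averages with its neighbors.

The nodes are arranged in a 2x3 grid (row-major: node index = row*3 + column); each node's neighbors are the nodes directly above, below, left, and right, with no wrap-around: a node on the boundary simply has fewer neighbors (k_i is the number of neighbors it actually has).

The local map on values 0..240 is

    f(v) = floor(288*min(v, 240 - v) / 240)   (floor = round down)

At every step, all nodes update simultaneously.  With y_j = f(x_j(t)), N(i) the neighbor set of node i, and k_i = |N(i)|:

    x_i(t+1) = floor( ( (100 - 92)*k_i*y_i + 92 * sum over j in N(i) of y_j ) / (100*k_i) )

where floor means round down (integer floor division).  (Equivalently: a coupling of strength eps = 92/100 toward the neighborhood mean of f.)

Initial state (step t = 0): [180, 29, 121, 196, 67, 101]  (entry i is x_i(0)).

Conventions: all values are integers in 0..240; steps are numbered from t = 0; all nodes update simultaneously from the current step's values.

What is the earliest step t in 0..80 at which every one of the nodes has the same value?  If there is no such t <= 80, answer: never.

Simulating step by step:
t=0: [180, 29, 121, 196, 67, 101]  (not all equal)
t=1: [45, 92, 82, 74, 69, 111]  (not all equal)
t=2: [95, 80, 119, 69, 108, 93]  (not all equal)
t=3: [91, 125, 106, 118, 98, 133]  (not all equal)
t=4: [137, 119, 132, 115, 134, 122]  (not all equal)
t=5: [138, 127, 140, 126, 139, 129]  (not all equal)
t=6: [134, 122, 132, 122, 133, 121]  (not all equal)
t=7: [139, 129, 140, 128, 140, 129]  (not all equal)
t=8: [132, 121, 131, 121, 132, 121]  (not all equal)
t=9: [140, 130, 141, 130, 140, 130]  (not all equal)
t=10: [131, 120, 130, 120, 131, 120]  (not all equal)
t=11: [142, 131, 143, 131, 142, 132]  (not all equal)
t=12: [128, 117, 128, 118, 128, 117]  (not all equal)
t=13: [139, 134, 139, 134, 139, 134]  (not all equal)
t=14: [126, 121, 126, 121, 126, 121]  (not all equal)
t=15: [141, 136, 141, 136, 141, 136]  (not all equal)
t=16: [123, 118, 123, 118, 123, 118]  (not all equal)
t=17: [140, 140, 140, 140, 140, 140]  (all equal)

Answer: 17
Key observation: Synchronization is absorbing here: once all nodes are equal they stay equal, and step 17 is the first all-equal step.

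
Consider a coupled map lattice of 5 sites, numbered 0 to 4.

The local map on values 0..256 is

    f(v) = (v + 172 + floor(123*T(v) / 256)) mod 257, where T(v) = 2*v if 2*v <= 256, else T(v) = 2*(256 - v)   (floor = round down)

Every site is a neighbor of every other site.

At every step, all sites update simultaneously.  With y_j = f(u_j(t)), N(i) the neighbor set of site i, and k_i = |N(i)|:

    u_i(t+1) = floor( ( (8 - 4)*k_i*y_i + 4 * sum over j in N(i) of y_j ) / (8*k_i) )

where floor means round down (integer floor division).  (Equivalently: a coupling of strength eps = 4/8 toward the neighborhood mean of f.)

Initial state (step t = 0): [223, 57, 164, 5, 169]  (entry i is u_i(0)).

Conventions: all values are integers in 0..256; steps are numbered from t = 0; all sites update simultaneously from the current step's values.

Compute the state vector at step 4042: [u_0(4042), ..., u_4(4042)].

Answer: [167, 167, 167, 167, 167]
Key observation: The state at step 4, [167, 167, 167, 167, 167], reappears at step 5: the system is in a cycle of period 1 from step 4 on.  Therefore the state at step 4042 equals the state at step 4 + ((4042 - 4) mod 1) = 4, which is [167, 167, 167, 167, 167].

Derivation:
t=0: [223, 57, 164, 5, 169]
t=1: [152, 98, 151, 156, 151]
t=2: [158, 136, 158, 159, 158]
t=3: [166, 166, 166, 166, 166]
t=4: [167, 167, 167, 167, 167]
t=5: [167, 167, 167, 167, 167]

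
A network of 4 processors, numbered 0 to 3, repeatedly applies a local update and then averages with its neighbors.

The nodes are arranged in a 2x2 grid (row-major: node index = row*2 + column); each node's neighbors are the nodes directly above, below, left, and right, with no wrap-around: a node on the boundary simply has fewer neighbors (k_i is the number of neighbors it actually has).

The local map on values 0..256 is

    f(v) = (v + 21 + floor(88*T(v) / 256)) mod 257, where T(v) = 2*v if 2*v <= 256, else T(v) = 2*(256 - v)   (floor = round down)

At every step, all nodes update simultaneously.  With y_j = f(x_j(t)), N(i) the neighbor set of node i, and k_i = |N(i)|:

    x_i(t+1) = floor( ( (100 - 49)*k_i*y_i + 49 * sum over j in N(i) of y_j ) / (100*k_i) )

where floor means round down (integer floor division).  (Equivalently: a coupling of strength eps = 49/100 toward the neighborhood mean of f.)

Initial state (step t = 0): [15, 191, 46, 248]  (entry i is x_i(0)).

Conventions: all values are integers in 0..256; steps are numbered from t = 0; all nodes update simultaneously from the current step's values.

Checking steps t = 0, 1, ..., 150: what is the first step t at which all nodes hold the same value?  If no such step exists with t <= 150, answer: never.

Answer: 13
Key observation: Synchronization is absorbing here: once all nodes are equal they stay equal, and step 13 is the first all-equal step.

Derivation:
t=0: [15, 191, 46, 248]  (not all equal)
t=1: [110, 145, 65, 95]  (not all equal)
t=2: [196, 218, 161, 183]  (not all equal)
t=3: [62, 66, 188, 192]  (not all equal)
t=4: [158, 97, 160, 94]  (not all equal)
t=5: [231, 197, 230, 196]  (not all equal)
t=6: [9, 3, 8, 3]  (not all equal)
t=7: [33, 28, 32, 27]  (not all equal)
t=8: [73, 69, 73, 68]  (not all equal)
t=9: [142, 138, 141, 137]  (not all equal)
t=10: [240, 240, 240, 239]  (not all equal)
t=11: [15, 14, 14, 14]  (not all equal)
t=12: [45, 44, 44, 44]  (not all equal)
t=13: [95, 95, 95, 95]  (all equal)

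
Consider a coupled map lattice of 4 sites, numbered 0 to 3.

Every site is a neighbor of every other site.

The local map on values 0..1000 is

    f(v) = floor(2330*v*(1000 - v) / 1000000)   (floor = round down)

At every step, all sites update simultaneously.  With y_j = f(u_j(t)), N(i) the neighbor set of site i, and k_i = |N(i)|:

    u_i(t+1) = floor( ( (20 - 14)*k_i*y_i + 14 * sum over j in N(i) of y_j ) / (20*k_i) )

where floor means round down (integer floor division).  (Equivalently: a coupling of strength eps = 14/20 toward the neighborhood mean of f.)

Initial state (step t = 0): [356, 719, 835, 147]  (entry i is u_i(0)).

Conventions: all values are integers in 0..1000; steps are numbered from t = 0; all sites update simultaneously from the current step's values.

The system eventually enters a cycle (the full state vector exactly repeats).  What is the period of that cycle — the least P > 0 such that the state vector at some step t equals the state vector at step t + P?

Answer: 2
Key observation: The state at step 5, [571, 571, 571, 571], reappears at step 7 — and no state repeats earlier — so the cycle the system enters has period 2.

Derivation:
t=0: [356, 719, 835, 147]
t=1: [412, 408, 398, 396]
t=2: [560, 560, 560, 560]
t=3: [574, 574, 574, 574]
t=4: [569, 569, 569, 569]
t=5: [571, 571, 571, 571]
t=6: [570, 570, 570, 570]
t=7: [571, 571, 571, 571]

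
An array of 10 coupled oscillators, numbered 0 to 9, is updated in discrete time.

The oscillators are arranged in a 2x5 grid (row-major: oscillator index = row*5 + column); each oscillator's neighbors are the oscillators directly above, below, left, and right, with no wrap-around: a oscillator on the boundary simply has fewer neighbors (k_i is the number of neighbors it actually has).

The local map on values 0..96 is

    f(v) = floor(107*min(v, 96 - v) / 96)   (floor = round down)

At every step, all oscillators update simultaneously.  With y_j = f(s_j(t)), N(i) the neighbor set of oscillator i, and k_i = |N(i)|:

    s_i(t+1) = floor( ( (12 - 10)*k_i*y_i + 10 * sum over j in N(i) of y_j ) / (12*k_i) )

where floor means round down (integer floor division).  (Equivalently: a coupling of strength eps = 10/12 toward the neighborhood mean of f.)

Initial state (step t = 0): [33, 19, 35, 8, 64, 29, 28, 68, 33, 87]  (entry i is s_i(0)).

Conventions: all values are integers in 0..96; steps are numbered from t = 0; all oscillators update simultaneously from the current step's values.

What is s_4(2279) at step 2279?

Answer: s_4(2279) = 51
Key observation: The state at step 10, [51, 51, 50, 50, 50, 51, 51, 50, 50, 50], reappears at step 12: the system is in a cycle of period 2 from step 10 on.  Therefore the state at step 2279 equals the state at step 10 + ((2279 - 10) mod 2) = 11, which is [50, 50, 50, 51, 51, 50, 50, 50, 51, 51].

Derivation:
t=0: [33, 19, 35, 8, 64, 29, 28, 68, 33, 87]
t=1: [28, 32, 23, 31, 13, 33, 28, 34, 19, 31]
t=2: [34, 30, 33, 22, 30, 31, 35, 27, 32, 20]
t=3: [34, 36, 30, 32, 24, 37, 33, 35, 26, 32]
t=4: [39, 36, 37, 30, 33, 37, 39, 33, 34, 28]
t=5: [40, 41, 37, 37, 32, 42, 39, 39, 33, 35]
t=6: [45, 43, 42, 37, 39, 43, 44, 40, 40, 36]
t=7: [47, 48, 44, 43, 40, 49, 46, 45, 42, 42]
t=8: [52, 51, 49, 46, 46, 51, 51, 48, 47, 45]
t=9: [49, 50, 51, 51, 50, 49, 50, 51, 51, 51]
t=10: [51, 51, 50, 50, 50, 51, 51, 50, 50, 50]
t=11: [50, 50, 50, 51, 51, 50, 50, 50, 51, 51]
t=12: [51, 51, 50, 50, 50, 51, 51, 50, 50, 50]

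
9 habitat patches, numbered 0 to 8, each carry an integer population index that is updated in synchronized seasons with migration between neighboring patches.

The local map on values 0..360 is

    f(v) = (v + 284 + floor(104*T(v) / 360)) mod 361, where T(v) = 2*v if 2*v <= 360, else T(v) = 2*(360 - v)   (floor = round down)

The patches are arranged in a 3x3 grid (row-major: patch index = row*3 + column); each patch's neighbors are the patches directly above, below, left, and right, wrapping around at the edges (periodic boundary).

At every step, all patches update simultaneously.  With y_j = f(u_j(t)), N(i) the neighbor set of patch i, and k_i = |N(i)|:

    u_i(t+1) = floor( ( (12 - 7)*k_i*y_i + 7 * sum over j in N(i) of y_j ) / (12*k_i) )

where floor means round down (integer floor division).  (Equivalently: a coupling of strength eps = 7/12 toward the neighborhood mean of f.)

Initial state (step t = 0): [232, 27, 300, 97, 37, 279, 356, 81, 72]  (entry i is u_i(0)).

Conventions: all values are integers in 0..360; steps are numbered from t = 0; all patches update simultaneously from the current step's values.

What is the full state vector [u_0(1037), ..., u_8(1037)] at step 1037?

Simulating step by step:
t=0: [232, 27, 300, 97, 37, 279, 356, 81, 72]
t=1: [232, 263, 229, 191, 244, 207, 173, 164, 136]
t=2: [222, 227, 214, 215, 221, 208, 191, 193, 176]
t=3: [221, 222, 218, 219, 221, 217, 212, 213, 209]
t=4: [223, 223, 222, 222, 222, 222, 220, 221, 220]
t=5: [224, 224, 224, 224, 224, 223, 223, 223, 223]
t=6: [225, 225, 225, 225, 225, 225, 225, 225, 225]
t=7: [226, 226, 226, 226, 226, 226, 226, 226, 226]
t=8: [226, 226, 226, 226, 226, 226, 226, 226, 226]

Answer: [226, 226, 226, 226, 226, 226, 226, 226, 226]
Key observation: The state at step 7, [226, 226, 226, 226, 226, 226, 226, 226, 226], reappears at step 8: the system is in a cycle of period 1 from step 7 on.  Therefore the state at step 1037 equals the state at step 7 + ((1037 - 7) mod 1) = 7, which is [226, 226, 226, 226, 226, 226, 226, 226, 226].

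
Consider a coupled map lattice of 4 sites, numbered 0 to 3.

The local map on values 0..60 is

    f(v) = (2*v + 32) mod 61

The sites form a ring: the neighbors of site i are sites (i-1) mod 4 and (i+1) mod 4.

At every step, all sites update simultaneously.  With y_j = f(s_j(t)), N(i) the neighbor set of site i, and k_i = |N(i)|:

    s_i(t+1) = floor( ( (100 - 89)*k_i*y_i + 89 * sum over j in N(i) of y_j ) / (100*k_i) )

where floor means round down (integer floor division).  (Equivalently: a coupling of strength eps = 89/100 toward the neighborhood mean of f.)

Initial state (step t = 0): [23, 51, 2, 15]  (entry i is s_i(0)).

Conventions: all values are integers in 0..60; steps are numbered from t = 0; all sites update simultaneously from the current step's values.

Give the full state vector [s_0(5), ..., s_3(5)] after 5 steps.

Simulating step by step:
t=0: [23, 51, 2, 15]
t=1: [7, 24, 9, 23]
t=2: [21, 44, 21, 44]
t=3: [53, 18, 53, 18]
t=4: [7, 15, 7, 15]
t=5: [5, 41, 5, 41]

Answer: [5, 41, 5, 41]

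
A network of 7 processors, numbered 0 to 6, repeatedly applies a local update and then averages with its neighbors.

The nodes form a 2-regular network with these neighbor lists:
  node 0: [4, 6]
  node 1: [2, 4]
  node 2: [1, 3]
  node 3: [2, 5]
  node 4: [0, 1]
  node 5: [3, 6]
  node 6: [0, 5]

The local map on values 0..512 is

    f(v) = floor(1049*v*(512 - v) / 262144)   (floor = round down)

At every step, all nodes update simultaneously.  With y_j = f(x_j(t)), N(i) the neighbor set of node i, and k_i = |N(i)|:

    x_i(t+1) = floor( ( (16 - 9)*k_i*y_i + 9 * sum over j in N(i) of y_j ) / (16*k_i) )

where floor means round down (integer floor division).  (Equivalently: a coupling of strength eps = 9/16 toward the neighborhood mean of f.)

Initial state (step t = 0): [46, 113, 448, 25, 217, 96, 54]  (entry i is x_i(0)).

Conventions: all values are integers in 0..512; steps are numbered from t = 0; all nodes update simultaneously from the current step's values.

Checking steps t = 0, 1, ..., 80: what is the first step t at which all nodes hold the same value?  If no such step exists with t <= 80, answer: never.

Answer: 5
Key observation: Synchronization is absorbing here: once all nodes are equal they stay equal, and step 5 is the first all-equal step.

Derivation:
t=0: [46, 113, 448, 25, 217, 96, 54]  (not all equal)
t=1: [136, 182, 114, 97, 186, 110, 111]  (not all equal)
t=2: [207, 223, 191, 170, 230, 172, 184]  (not all equal)
t=3: [250, 254, 244, 236, 256, 235, 242]  (not all equal)
t=4: [261, 261, 261, 260, 262, 260, 261]  (not all equal)
t=5: [262, 262, 262, 262, 262, 262, 262]  (all equal)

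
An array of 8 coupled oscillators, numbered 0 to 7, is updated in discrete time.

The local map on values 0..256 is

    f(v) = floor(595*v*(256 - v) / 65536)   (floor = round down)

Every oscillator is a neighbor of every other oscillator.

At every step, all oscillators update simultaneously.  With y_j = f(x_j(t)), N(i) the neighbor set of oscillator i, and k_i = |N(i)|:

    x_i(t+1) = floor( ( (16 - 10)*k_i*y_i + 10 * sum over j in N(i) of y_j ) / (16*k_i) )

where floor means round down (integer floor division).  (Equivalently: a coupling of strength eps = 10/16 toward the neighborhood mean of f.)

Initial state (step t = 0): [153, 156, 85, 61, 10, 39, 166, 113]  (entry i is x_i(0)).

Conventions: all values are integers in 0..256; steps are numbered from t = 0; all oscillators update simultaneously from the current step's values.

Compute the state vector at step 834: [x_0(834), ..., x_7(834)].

Answer: [145, 145, 145, 145, 145, 145, 145, 145]
Key observation: The state at step 3, [146, 146, 146, 146, 146, 146, 146, 146], reappears at step 5: the system is in a cycle of period 2 from step 3 on.  Therefore the state at step 834 equals the state at step 3 + ((834 - 3) mod 2) = 4, which is [145, 145, 145, 145, 145, 145, 145, 145].

Derivation:
t=0: [153, 156, 85, 61, 10, 39, 166, 113]
t=1: [121, 120, 117, 111, 86, 102, 119, 122]
t=2: [145, 145, 145, 145, 141, 144, 145, 145]
t=3: [146, 146, 146, 146, 146, 146, 146, 146]
t=4: [145, 145, 145, 145, 145, 145, 145, 145]
t=5: [146, 146, 146, 146, 146, 146, 146, 146]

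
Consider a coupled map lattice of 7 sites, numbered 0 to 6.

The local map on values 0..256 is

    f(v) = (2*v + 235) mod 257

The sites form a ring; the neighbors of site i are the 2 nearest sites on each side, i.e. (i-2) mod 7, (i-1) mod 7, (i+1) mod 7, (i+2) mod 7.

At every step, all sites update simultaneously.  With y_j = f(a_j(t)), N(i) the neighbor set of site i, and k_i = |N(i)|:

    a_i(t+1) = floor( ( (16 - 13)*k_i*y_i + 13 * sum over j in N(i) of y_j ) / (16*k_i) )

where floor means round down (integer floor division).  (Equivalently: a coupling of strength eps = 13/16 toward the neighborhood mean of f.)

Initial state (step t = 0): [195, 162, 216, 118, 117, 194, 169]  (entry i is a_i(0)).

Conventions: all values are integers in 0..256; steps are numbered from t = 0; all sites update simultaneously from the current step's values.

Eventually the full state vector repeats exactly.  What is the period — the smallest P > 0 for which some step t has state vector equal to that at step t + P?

Answer: 16
Key observation: The state at step 32, [243, 243, 242, 242, 242, 242, 243], reappears at step 48 — and no state repeats earlier — so the cycle the system enters has period 16.

Derivation:
t=0: [195, 162, 216, 118, 117, 194, 169]
t=1: [95, 117, 146, 145, 148, 141, 107]
t=2: [116, 117, 85, 51, 47, 79, 117]
t=3: [183, 171, 144, 130, 130, 142, 167]
t=4: [43, 90, 128, 108, 106, 126, 90]
t=5: [170, 161, 166, 201, 201, 166, 160]
t=6: [50, 64, 81, 78, 77, 80, 64]
t=7: [114, 112, 117, 129, 129, 117, 112]
t=8: [206, 211, 218, 219, 219, 218, 211]
t=9: [146, 147, 150, 154, 154, 150, 147]
t=10: [17, 18, 21, 22, 22, 21, 18]
t=11: [16, 16, 17, 19, 19, 17, 16]
t=12: [10, 11, 12, 13, 13, 12, 11]
t=13: [48, 53, 53, 2, 2, 53, 53]
t=14: [82, 113, 144, 144, 144, 144, 113]
t=15: [113, 112, 75, 48, 48, 75, 112]
t=16: [172, 161, 136, 121, 121, 136, 161]
t=17: [131, 125, 158, 196, 196, 158, 125]
t=18: [152, 168, 147, 105, 105, 147, 168]
t=19: [33, 68, 95, 91, 91, 95, 68]
t=20: [122, 120, 128, 153, 153, 128, 120]
t=21: [225, 183, 144, 149, 149, 144, 183]
t=22: [71, 74, 61, 28, 28, 61, 74]
t=23: [114, 100, 82, 79, 79, 82, 100]
t=24: [168, 167, 159, 146, 146, 159, 167]
t=25: [48, 43, 35, 32, 32, 35, 43]
t=26: [59, 58, 54, 48, 48, 54, 58]
t=27: [91, 88, 84, 82, 82, 84, 88]
t=28: [151, 151, 148, 146, 146, 148, 151]
t=29: [20, 19, 17, 16, 16, 17, 19]
t=30: [14, 14, 13, 12, 12, 13, 14]
t=31: [5, 4, 4, 3, 3, 4, 4]
t=32: [243, 243, 242, 242, 242, 242, 243]
t=33: [206, 206, 205, 205, 205, 205, 206]
t=34: [132, 132, 131, 131, 131, 131, 132]
t=35: [241, 241, 240, 240, 240, 240, 241]
t=36: [202, 202, 201, 201, 201, 201, 202]
t=37: [124, 124, 123, 123, 123, 123, 124]
t=38: [225, 225, 224, 224, 224, 224, 225]
t=39: [170, 170, 169, 169, 169, 169, 170]
t=40: [60, 60, 59, 59, 59, 59, 60]
t=41: [97, 97, 96, 96, 96, 96, 97]
t=42: [171, 171, 170, 170, 170, 170, 171]
t=43: [62, 62, 61, 61, 61, 61, 62]
t=44: [101, 101, 100, 100, 100, 100, 101]
t=45: [179, 179, 178, 178, 178, 178, 179]
t=46: [78, 78, 77, 77, 77, 77, 78]
t=47: [133, 133, 132, 132, 132, 132, 133]
t=48: [243, 243, 242, 242, 242, 242, 243]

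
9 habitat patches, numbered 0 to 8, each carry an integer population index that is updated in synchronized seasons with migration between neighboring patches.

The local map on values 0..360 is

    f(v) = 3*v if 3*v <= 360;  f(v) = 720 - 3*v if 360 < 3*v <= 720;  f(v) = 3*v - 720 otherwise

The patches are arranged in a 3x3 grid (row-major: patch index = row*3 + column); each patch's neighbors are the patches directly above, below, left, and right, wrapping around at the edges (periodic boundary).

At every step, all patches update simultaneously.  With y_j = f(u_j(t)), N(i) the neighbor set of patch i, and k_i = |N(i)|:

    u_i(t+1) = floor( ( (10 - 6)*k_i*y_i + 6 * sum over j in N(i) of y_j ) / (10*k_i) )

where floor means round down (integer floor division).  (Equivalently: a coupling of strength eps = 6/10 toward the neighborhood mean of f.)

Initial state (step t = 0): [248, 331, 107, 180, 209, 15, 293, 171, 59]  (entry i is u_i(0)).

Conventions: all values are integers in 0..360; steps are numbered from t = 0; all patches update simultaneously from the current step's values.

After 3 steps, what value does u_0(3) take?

Simulating step by step:
t=0: [248, 331, 107, 180, 209, 15, 293, 171, 59]
t=1: [149, 205, 206, 120, 142, 133, 151, 188, 180]
t=2: [234, 165, 172, 317, 258, 268, 252, 189, 198]
t=3: [111, 154, 149, 121, 125, 125, 93, 127, 121]

Answer: u_0(3) = 111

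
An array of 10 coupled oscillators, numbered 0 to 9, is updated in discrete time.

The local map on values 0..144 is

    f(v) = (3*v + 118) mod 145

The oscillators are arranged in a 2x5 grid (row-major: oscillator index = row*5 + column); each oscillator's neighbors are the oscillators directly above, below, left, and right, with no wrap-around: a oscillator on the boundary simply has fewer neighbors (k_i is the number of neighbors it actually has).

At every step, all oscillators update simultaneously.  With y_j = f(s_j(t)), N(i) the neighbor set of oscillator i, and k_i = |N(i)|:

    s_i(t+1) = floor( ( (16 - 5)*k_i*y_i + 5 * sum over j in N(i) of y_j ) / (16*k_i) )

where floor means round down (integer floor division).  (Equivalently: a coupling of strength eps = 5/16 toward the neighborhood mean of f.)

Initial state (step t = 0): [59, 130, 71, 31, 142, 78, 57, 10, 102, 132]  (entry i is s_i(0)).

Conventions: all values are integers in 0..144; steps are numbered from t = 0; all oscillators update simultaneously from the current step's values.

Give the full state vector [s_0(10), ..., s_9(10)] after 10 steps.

Simulating step by step:
t=0: [59, 130, 71, 31, 142, 78, 57, 10, 102, 132]
t=1: [24, 69, 42, 74, 97, 65, 113, 35, 107, 92]
t=2: [40, 41, 85, 57, 105, 26, 29, 66, 26, 90]
t=3: [86, 90, 84, 127, 136, 58, 59, 38, 62, 97]
t=4: [74, 85, 80, 63, 91, 15, 22, 70, 37, 98]
t=5: [50, 73, 61, 38, 91, 26, 41, 46, 76, 112]
t=6: [99, 56, 33, 77, 86, 69, 87, 93, 61, 37]
t=7: [113, 126, 81, 58, 81, 57, 90, 91, 33, 72]
t=8: [47, 61, 65, 23, 56, 117, 99, 94, 64, 52]
t=9: [85, 34, 32, 48, 123, 60, 102, 93, 43, 113]
t=10: [70, 81, 78, 103, 57, 39, 111, 105, 95, 39]

Answer: [70, 81, 78, 103, 57, 39, 111, 105, 95, 39]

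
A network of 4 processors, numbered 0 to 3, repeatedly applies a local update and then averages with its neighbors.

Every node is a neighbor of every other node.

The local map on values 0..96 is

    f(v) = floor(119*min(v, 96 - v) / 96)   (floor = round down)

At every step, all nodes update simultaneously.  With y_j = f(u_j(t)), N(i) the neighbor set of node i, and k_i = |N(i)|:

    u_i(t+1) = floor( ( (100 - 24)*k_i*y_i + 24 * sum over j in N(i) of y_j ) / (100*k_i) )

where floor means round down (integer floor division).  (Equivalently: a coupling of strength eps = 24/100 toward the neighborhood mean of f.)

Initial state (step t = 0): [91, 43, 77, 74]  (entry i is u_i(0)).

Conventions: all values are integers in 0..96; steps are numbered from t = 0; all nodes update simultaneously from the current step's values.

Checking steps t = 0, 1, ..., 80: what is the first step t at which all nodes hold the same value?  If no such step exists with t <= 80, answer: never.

Answer: 18
Key observation: Synchronization is absorbing here: once all nodes are equal they stay equal, and step 18 is the first all-equal step.

Derivation:
t=0: [91, 43, 77, 74]  (not all equal)
t=1: [12, 44, 24, 27]  (not all equal)
t=2: [19, 47, 30, 32]  (not all equal)
t=3: [28, 52, 37, 39]  (not all equal)
t=4: [37, 51, 45, 47]  (not all equal)
t=5: [47, 54, 54, 56]  (not all equal)
t=6: [56, 52, 52, 50]  (not all equal)
t=7: [50, 53, 53, 55]  (not all equal)
t=8: [55, 53, 53, 51]  (not all equal)
t=9: [50, 52, 52, 54]  (not all equal)
t=10: [56, 54, 54, 52]  (not all equal)
t=11: [49, 51, 51, 53]  (not all equal)
t=12: [57, 55, 55, 53]  (not all equal)
t=13: [48, 50, 50, 52]  (not all equal)
t=14: [58, 56, 56, 54]  (not all equal)
t=15: [47, 49, 49, 51]  (not all equal)
t=16: [57, 57, 57, 55]  (not all equal)
t=17: [48, 48, 48, 49]  (not all equal)
t=18: [58, 58, 58, 58]  (all equal)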